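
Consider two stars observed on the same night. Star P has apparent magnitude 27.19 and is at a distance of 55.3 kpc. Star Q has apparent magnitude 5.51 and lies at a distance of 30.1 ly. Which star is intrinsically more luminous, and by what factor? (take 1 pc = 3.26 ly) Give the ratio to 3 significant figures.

Star P: d = 55.3 kpc = 55300 pc
Star P: M = m − 5 log₁₀ d + 5 = 27.19 − 5·4.7427 + 5 = 8.476
Star Q: d = 30.1 ly / 3.26 = 9.233 pc
Star Q: M = m − 5 log₁₀ d + 5 = 5.51 − 5·0.9653 + 5 = 5.683
ΔM = M_P − M_Q = 8.476 − (5.683) = 2.793; smaller M is more luminous → Star Q.
L ratio = 10^(0.4 |ΔM|) = 10^1.117 = 13.10

Star Q is more luminous, by a factor of 13.1.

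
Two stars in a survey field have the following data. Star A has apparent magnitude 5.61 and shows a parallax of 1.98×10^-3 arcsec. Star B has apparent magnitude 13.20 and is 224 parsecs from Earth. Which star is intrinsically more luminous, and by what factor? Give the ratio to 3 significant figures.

Star A is more luminous, by a factor of 5520.

Star A: d = 1/p = 1/1.98×10^-3″ = 505.1 pc
Star A: M = m − 5 log₁₀ d + 5 = 5.61 − 5·2.7033 + 5 = -2.907
Star B: M = m − 5 log₁₀ d + 5 = 13.20 − 5·2.3502 + 5 = 6.449
ΔM = M_A − M_B = -2.907 − (6.449) = -9.355; smaller M is more luminous → Star A.
L ratio = 10^(0.4 |ΔM|) = 10^3.742 = 5523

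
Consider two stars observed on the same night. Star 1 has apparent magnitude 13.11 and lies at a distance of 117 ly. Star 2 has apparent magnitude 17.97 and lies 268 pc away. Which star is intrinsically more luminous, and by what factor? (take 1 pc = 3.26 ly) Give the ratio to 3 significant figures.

Star 1: d = 117 ly / 3.26 = 35.89 pc
Star 1: M = m − 5 log₁₀ d + 5 = 13.11 − 5·1.5550 + 5 = 10.335
Star 2: M = m − 5 log₁₀ d + 5 = 17.97 − 5·2.4281 + 5 = 10.829
ΔM = M_1 − M_2 = 10.335 − (10.829) = -0.494; smaller M is more luminous → Star 1.
L ratio = 10^(0.4 |ΔM|) = 10^0.198 = 1.576

Star 1 is more luminous, by a factor of 1.58.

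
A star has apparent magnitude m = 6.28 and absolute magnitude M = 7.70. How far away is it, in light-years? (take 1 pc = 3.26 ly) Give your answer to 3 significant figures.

μ = m − M = -1.420
m − M = 5 log₁₀ d − 5
log₁₀ d = (m − M)/5 + 1 = 0.7160
d = 10^0.7160 = 5.200 pc
= 16.95 ly

d ≈ 17.0 ly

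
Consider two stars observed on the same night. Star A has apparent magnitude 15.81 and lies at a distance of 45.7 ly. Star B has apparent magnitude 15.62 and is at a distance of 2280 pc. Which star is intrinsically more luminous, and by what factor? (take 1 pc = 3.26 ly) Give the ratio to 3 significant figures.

Star B is more luminous, by a factor of 31500.

Star A: d = 45.7 ly / 3.26 = 14.02 pc
Star A: M = m − 5 log₁₀ d + 5 = 15.81 − 5·1.1467 + 5 = 15.077
Star B: M = m − 5 log₁₀ d + 5 = 15.62 − 5·3.3579 + 5 = 3.830
ΔM = M_A − M_B = 15.077 − (3.830) = 11.246; smaller M is more luminous → Star B.
L ratio = 10^(0.4 |ΔM|) = 10^4.498 = 31510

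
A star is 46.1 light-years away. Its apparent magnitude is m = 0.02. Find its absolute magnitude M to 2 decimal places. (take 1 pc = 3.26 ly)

M ≈ -0.73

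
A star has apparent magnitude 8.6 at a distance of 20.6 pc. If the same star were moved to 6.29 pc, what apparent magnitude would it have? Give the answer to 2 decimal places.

Flux ∝ 1/d², so Δm = 5 log₁₀(d₂/d₁) = 5 log₁₀(6.29/20.6) = -2.576
m₂ = m₁ + Δm = 8.6 + (-2.576) = 6.024

m ≈ 6.02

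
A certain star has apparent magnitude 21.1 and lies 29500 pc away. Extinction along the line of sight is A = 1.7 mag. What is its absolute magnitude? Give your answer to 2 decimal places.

5 log₁₀(d/10 pc) = 5 log₁₀(29500) − 5 = 17.349
M = m − 5 log₁₀(d/10) − A = 21.1 − 17.349 − 1.7 = 2.051

M ≈ 2.05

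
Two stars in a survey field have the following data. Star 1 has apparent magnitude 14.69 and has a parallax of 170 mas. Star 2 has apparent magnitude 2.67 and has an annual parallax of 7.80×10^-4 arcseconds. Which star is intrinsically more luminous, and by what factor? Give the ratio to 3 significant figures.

Star 2 is more luminous, by a factor of 3.05×10^9.

Star 1: p = 170 mas = 0.170″ → d = 1/p = 5.882 pc
Star 1: M = m − 5 log₁₀ d + 5 = 14.69 − 5·0.7696 + 5 = 15.842
Star 2: d = 1/p = 1/7.80×10^-4″ = 1282 pc
Star 2: M = m − 5 log₁₀ d + 5 = 2.67 − 5·3.1079 + 5 = -7.870
ΔM = M_1 − M_2 = 15.842 − (-7.870) = 23.712; smaller M is more luminous → Star 2.
L ratio = 10^(0.4 |ΔM|) = 10^9.485 = 3.053×10^9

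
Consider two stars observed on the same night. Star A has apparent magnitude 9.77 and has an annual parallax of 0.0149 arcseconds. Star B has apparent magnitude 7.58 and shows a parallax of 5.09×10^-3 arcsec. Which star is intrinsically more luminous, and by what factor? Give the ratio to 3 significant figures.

Star B is more luminous, by a factor of 64.4.

Star A: d = 1/p = 1/0.0149″ = 67.11 pc
Star A: M = m − 5 log₁₀ d + 5 = 9.77 − 5·1.8268 + 5 = 5.636
Star B: d = 1/p = 1/5.09×10^-3″ = 196.5 pc
Star B: M = m − 5 log₁₀ d + 5 = 7.58 − 5·2.2933 + 5 = 1.114
ΔM = M_A − M_B = 5.636 − (1.114) = 4.522; smaller M is more luminous → Star B.
L ratio = 10^(0.4 |ΔM|) = 10^1.809 = 64.41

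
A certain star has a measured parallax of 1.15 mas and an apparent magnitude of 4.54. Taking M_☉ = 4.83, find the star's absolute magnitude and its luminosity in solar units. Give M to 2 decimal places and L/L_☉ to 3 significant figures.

d = 1/p = 1000/1.15 mas = 869.6 pc
M = m − 5 log₁₀ d + 5 = 4.54 − 5·2.9393 + 5 = -5.157
M − M_☉ = -5.157 − 4.83 = -9.987
L/L_☉ = 10^(−0.4 × -9.987) = 9877

M ≈ -5.16; L/L_☉ ≈ 9880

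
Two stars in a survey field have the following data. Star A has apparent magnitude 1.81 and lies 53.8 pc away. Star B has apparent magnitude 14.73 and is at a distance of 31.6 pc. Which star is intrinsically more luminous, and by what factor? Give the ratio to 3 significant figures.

Star A is more luminous, by a factor of 427000.

Star A: M = m − 5 log₁₀ d + 5 = 1.81 − 5·1.7308 + 5 = -1.844
Star B: M = m − 5 log₁₀ d + 5 = 14.73 − 5·1.4997 + 5 = 12.232
ΔM = M_A − M_B = -1.844 − (12.232) = -14.075; smaller M is more luminous → Star A.
L ratio = 10^(0.4 |ΔM|) = 10^5.630 = 426800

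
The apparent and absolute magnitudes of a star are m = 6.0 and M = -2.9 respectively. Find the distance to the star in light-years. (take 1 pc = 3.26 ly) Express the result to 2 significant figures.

d ≈ 2000 ly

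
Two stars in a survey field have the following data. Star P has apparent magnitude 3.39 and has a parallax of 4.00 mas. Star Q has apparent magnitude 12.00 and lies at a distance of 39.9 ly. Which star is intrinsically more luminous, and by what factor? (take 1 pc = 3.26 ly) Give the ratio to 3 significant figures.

Star P: p = 4.00 mas = 4.00×10^-3″ → d = 1/p = 250.0 pc
Star P: M = m − 5 log₁₀ d + 5 = 3.39 − 5·2.3979 + 5 = -3.600
Star Q: d = 39.9 ly / 3.26 = 12.24 pc
Star Q: M = m − 5 log₁₀ d + 5 = 12.00 − 5·1.0878 + 5 = 11.561
ΔM = M_P − M_Q = -3.600 − (11.561) = -15.161; smaller M is more luminous → Star P.
L ratio = 10^(0.4 |ΔM|) = 10^6.064 = 1.160×10^6

Star P is more luminous, by a factor of 1.16×10^6.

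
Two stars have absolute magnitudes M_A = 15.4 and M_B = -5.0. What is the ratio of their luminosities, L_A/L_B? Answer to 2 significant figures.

L_A/L_B ≈ 6.9×10^-9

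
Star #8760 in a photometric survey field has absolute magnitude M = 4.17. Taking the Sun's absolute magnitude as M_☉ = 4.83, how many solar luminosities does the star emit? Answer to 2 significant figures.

M − M_☉ = 4.17 − 4.83 = -0.660
L/L_☉ = 10^(−0.4 (M − M_☉)) = 10^0.264 = 1.837

L/L_☉ ≈ 1.8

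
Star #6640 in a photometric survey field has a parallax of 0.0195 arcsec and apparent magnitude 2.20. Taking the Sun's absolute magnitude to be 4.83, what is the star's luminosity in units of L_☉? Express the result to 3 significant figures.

L/L_☉ ≈ 296

d = 1/p = 1/0.0195″ = 51.28 pc
M = m − 5 log₁₀ d + 5 = 2.20 − 5·1.7100 + 5 = -1.350
M − M_☉ = -1.350 − 4.83 = -6.180
L/L_☉ = 10^(−0.4 × -6.180) = 296.4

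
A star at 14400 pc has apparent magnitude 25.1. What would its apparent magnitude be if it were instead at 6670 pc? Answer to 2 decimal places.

m ≈ 23.43

Flux ∝ 1/d², so Δm = 5 log₁₀(d₂/d₁) = 5 log₁₀(6670/14400) = -1.671
m₂ = m₁ + Δm = 25.1 + (-1.671) = 23.429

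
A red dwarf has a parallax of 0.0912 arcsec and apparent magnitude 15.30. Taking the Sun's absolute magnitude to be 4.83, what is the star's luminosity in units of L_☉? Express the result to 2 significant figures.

L/L_☉ ≈ 7.8×10^-5

d = 1/p = 1/0.0912″ = 10.96 pc
M = m − 5 log₁₀ d + 5 = 15.30 − 5·1.0400 + 5 = 15.100
M − M_☉ = 15.100 − 4.83 = 10.270
L/L_☉ = 10^(−0.4 × 10.270) = 7.798×10^-5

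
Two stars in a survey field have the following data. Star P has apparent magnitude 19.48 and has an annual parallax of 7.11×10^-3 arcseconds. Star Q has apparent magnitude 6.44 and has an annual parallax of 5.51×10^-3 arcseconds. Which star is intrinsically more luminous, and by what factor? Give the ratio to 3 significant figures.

Star P: d = 1/p = 1/7.11×10^-3″ = 140.6 pc
Star P: M = m − 5 log₁₀ d + 5 = 19.48 − 5·2.1481 + 5 = 13.739
Star Q: d = 1/p = 1/5.51×10^-3″ = 181.5 pc
Star Q: M = m − 5 log₁₀ d + 5 = 6.44 − 5·2.2588 + 5 = 0.146
ΔM = M_P − M_Q = 13.739 − (0.146) = 13.594; smaller M is more luminous → Star Q.
L ratio = 10^(0.4 |ΔM|) = 10^5.437 = 273800

Star Q is more luminous, by a factor of 274000.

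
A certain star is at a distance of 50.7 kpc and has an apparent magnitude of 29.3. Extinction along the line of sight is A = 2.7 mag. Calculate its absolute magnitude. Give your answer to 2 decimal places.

d = 50.7 kpc = 50700 pc
5 log₁₀(d/10 pc) = 5 log₁₀(50700) − 5 = 18.525
M = m − 5 log₁₀(d/10) − A = 29.3 − 18.525 − 2.7 = 8.075

M ≈ 8.07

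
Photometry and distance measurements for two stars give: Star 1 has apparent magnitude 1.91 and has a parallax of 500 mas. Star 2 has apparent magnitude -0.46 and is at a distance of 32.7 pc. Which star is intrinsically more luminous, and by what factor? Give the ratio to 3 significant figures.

Star 2 is more luminous, by a factor of 2370.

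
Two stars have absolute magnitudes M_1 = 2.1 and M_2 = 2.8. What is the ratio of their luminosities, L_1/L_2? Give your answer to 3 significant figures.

ΔM = M_1 − M_2 = -0.7
L_1/L_2 = 10^(−0.4 ΔM) = 10^0.280 = 1.905

L_1/L_2 ≈ 1.91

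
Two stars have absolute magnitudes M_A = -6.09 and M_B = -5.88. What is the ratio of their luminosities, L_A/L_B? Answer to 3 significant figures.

ΔM = M_A − M_B = -0.21
L_A/L_B = 10^(−0.4 ΔM) = 10^0.084 = 1.213

L_A/L_B ≈ 1.21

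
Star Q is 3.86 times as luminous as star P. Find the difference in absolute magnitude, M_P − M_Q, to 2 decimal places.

M_P − M_Q ≈ 1.47

Pogson: ΔM = −2.5 log₁₀(ratio) = −2.5 log₁₀(3.86) = −2.5 × 0.5866 = -1.466
Star Q is brighter so has the smaller magnitude: M_P − M_Q is positive.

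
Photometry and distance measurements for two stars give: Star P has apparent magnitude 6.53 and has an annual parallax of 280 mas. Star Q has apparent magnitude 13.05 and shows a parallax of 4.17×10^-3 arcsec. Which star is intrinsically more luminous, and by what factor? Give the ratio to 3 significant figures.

Star Q is more luminous, by a factor of 11.1.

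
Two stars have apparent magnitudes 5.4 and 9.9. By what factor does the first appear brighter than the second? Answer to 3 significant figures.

Magnitude difference = -4.5
Flux ratio = 10^(−0.4 Δm) = 10^(−0.4 × -4.5) = 10^1.800 = 63.10

63.1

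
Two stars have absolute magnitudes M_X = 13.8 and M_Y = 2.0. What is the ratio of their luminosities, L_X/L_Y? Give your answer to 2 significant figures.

ΔM = M_X − M_Y = 11.8
L_X/L_Y = 10^(−0.4 ΔM) = 10^-4.720 = 1.905×10^-5

L_X/L_Y ≈ 1.9×10^-5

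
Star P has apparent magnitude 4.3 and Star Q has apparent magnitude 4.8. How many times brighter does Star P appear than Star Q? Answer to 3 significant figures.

1.58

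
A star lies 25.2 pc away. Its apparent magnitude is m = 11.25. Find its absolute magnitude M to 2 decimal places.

M ≈ 9.24

5 log₁₀(d/10 pc) = 5 log₁₀(25.20) − 5 = 2.007
M = m − 5 log₁₀(d/10) = 11.25 − 2.007 = 9.243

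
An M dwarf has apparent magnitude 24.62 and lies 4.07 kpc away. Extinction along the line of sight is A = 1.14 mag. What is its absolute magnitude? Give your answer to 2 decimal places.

M ≈ 10.43

d = 4.07 kpc = 4070 pc
5 log₁₀(d/10 pc) = 5 log₁₀(4070) − 5 = 13.048
M = m − 5 log₁₀(d/10) − A = 24.62 − 13.048 − 1.14 = 10.432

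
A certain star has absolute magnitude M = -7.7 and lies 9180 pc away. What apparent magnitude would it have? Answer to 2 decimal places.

m = M + 5 log₁₀ d − 5 = -7.7 + 5·3.9628 − 5 = 7.114

m ≈ 7.11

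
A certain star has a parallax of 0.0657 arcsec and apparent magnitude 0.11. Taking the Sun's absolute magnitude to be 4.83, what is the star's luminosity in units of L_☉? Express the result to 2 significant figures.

L/L_☉ ≈ 180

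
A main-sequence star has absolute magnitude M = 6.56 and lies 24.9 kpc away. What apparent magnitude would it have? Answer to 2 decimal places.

m ≈ 23.54

d = 24.9 kpc = 24900 pc
m = M + 5 log₁₀ d − 5 = 6.56 + 5·4.3962 − 5 = 23.541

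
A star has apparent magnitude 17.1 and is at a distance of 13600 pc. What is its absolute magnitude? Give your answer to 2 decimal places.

M ≈ 1.43

5 log₁₀(d/10 pc) = 5 log₁₀(13600) − 5 = 15.668
M = m − 5 log₁₀(d/10) = 17.1 − 15.668 = 1.432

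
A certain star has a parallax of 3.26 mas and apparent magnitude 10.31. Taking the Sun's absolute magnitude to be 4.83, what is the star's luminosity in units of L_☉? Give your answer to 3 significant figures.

L/L_☉ ≈ 6.05

d = 1/p = 1000/3.26 mas = 306.7 pc
M = m − 5 log₁₀ d + 5 = 10.31 − 5·2.4868 + 5 = 2.876
M − M_☉ = 2.876 − 4.83 = -1.954
L/L_☉ = 10^(−0.4 × -1.954) = 6.047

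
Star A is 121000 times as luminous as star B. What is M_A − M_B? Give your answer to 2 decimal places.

M_A − M_B ≈ -12.71

Pogson: ΔM = −2.5 log₁₀(ratio) = −2.5 log₁₀(121000) = −2.5 × 5.0828 = -12.707
Star A is brighter, so it has the smaller magnitude: the difference is negative.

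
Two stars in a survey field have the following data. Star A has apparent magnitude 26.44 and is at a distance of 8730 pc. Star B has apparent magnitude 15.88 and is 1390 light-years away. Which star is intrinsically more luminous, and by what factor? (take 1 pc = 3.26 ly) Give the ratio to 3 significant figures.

Star B is more luminous, by a factor of 40.0.

Star A: M = m − 5 log₁₀ d + 5 = 26.44 − 5·3.9410 + 5 = 11.735
Star B: d = 1390 ly / 3.26 = 426.4 pc
Star B: M = m − 5 log₁₀ d + 5 = 15.88 − 5·2.6298 + 5 = 7.731
ΔM = M_A − M_B = 11.735 − (7.731) = 4.004; smaller M is more luminous → Star B.
L ratio = 10^(0.4 |ΔM|) = 10^1.602 = 39.95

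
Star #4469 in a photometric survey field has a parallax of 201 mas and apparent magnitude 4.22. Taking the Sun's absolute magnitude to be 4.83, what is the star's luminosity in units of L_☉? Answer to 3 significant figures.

L/L_☉ ≈ 0.434

d = 1/p = 1000/201 mas = 4.975 pc
M = m − 5 log₁₀ d + 5 = 4.22 − 5·0.6968 + 5 = 5.736
M − M_☉ = 5.736 − 4.83 = 0.906
L/L_☉ = 10^(−0.4 × 0.906) = 0.4341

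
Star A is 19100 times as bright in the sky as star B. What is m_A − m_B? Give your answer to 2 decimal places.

m_A − m_B ≈ -10.70

Pogson: Δm = −2.5 log₁₀(ratio) = −2.5 log₁₀(19100) = −2.5 × 4.2810 = -10.703
Star A is brighter, so it has the smaller magnitude: the difference is negative.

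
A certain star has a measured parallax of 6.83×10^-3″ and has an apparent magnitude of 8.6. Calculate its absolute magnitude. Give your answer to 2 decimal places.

d = 1/p = 1/6.83×10^-3″ = 146.4 pc
5 log₁₀(d/10 pc) = 5 log₁₀(146.4) − 5 = 5.828
M = m − 5 log₁₀(d/10) = 8.6 − 5.828 = 2.772

M ≈ 2.77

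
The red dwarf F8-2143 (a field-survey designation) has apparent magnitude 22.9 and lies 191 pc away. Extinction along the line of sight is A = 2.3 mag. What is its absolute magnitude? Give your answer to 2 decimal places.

5 log₁₀(d/10 pc) = 5 log₁₀(191.0) − 5 = 6.405
M = m − 5 log₁₀(d/10) − A = 22.9 − 6.405 − 2.3 = 14.195

M ≈ 14.19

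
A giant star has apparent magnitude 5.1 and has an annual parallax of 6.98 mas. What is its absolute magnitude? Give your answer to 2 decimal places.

p = 6.98 mas = 6.98×10^-3″ → d = 1/p = 143.3 pc
5 log₁₀(d/10 pc) = 5 log₁₀(143.3) − 5 = 5.781
M = m − 5 log₁₀(d/10) = 5.1 − 5.781 = -0.681

M ≈ -0.68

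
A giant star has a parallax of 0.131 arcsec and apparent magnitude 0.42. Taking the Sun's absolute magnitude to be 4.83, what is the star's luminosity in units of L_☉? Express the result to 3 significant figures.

d = 1/p = 1/0.131″ = 7.634 pc
M = m − 5 log₁₀ d + 5 = 0.42 − 5·0.8827 + 5 = 1.006
M − M_☉ = 1.006 − 4.83 = -3.824
L/L_☉ = 10^(−0.4 × -3.824) = 33.84

L/L_☉ ≈ 33.8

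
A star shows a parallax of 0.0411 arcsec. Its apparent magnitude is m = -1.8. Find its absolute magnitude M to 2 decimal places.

M ≈ -3.73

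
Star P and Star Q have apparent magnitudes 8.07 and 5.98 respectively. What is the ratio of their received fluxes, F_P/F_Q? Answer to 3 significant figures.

Δm = 8.07 − (5.98) = 2.09
Flux ratio = 10^(−0.4 Δm) = 10^(−0.4 × 2.09) = 10^-0.836 = 0.1459

F_P/F_Q ≈ 0.146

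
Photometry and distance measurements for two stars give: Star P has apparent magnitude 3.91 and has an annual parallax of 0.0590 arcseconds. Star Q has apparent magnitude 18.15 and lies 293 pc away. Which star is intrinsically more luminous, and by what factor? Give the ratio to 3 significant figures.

Star P is more luminous, by a factor of 1660.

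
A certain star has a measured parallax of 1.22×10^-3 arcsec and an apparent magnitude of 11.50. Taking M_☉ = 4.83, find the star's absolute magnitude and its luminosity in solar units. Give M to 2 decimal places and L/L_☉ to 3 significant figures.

M ≈ 1.93; L/L_☉ ≈ 14.4

d = 1/p = 1/1.22×10^-3″ = 819.7 pc
M = m − 5 log₁₀ d + 5 = 11.50 − 5·2.9136 + 5 = 1.932
M − M_☉ = 1.932 − 4.83 = -2.898
L/L_☉ = 10^(−0.4 × -2.898) = 14.43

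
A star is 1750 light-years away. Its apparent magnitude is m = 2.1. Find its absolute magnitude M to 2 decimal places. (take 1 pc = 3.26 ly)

M ≈ -6.55

d = 1750 ly / 3.26 = 536.8 pc
5 log₁₀(d/10 pc) = 5 log₁₀(536.8) − 5 = 8.649
M = m − 5 log₁₀(d/10) = 2.1 − 8.649 = -6.549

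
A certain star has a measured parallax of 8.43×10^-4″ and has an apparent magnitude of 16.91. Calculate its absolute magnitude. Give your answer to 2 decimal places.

M ≈ 6.54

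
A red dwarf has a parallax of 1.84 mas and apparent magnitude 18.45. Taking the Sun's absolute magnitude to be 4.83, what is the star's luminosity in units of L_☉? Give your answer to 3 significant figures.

L/L_☉ ≈ 0.0105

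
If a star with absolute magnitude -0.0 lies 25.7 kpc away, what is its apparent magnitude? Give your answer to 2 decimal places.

m ≈ 17.05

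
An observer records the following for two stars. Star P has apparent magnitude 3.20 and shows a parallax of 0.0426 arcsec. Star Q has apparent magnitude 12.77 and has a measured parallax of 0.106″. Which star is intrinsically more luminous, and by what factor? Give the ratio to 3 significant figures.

Star P is more luminous, by a factor of 41700.

Star P: d = 1/p = 1/0.0426″ = 23.47 pc
Star P: M = m − 5 log₁₀ d + 5 = 3.20 − 5·1.3706 + 5 = 1.347
Star Q: d = 1/p = 1/0.106″ = 9.434 pc
Star Q: M = m − 5 log₁₀ d + 5 = 12.77 − 5·0.9747 + 5 = 12.897
ΔM = M_P − M_Q = 1.347 − (12.897) = -11.549; smaller M is more luminous → Star P.
L ratio = 10^(0.4 |ΔM|) = 10^4.620 = 41670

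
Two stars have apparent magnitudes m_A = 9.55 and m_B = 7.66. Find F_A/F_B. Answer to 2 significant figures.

F_A/F_B ≈ 0.18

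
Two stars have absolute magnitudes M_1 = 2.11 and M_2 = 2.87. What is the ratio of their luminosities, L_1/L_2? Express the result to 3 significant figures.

L_1/L_2 ≈ 2.01

ΔM = M_1 − M_2 = -0.76
L_1/L_2 = 10^(−0.4 ΔM) = 10^0.304 = 2.014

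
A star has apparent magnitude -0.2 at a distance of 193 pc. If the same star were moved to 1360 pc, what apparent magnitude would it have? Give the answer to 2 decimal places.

Flux ∝ 1/d², so Δm = 5 log₁₀(d₂/d₁) = 5 log₁₀(1360/193) = 4.240
m₂ = m₁ + Δm = -0.2 + (4.240) = 4.040

m ≈ 4.04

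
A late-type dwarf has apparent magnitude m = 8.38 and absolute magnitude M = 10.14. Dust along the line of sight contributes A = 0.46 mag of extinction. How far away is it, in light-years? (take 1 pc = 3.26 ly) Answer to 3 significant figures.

d ≈ 11.7 ly

m − M = 5 log₁₀(d/10 pc) + A  ⇒  8.38 − (10.14) − 0.46 = 5 log₁₀(d/10)
-2.220 = 5 log₁₀(d/10)
log₁₀ d = (m − M − A)/5 + 1 = 0.5560
d = 10^0.5560 = 3.597 pc
= 11.73 ly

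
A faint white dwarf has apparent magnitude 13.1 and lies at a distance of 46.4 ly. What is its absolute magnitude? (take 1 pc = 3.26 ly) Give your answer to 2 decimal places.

M ≈ 12.33

d = 46.4 ly / 3.26 = 14.23 pc
5 log₁₀(d/10 pc) = 5 log₁₀(14.23) − 5 = 0.767
M = m − 5 log₁₀(d/10) = 13.1 − 0.767 = 12.333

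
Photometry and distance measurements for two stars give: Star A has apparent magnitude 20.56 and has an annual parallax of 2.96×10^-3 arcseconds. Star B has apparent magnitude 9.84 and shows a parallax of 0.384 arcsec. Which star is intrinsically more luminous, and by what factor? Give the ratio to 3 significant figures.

Star A: d = 1/p = 1/2.96×10^-3″ = 337.8 pc
Star A: M = m − 5 log₁₀ d + 5 = 20.56 − 5·2.5287 + 5 = 12.916
Star B: d = 1/p = 1/0.384″ = 2.604 pc
Star B: M = m − 5 log₁₀ d + 5 = 9.84 − 5·0.4157 + 5 = 12.762
ΔM = M_A − M_B = 12.916 − (12.762) = 0.155; smaller M is more luminous → Star B.
L ratio = 10^(0.4 |ΔM|) = 10^0.062 = 1.153

Star B is more luminous, by a factor of 1.15.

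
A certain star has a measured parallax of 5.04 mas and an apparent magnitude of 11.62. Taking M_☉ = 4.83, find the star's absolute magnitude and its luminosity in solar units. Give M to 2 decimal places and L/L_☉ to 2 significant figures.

d = 1/p = 1000/5.04 mas = 198.4 pc
M = m − 5 log₁₀ d + 5 = 11.62 − 5·2.2976 + 5 = 5.132
M − M_☉ = 5.132 − 4.83 = 0.302
L/L_☉ = 10^(−0.4 × 0.302) = 0.7571

M ≈ 5.13; L/L_☉ ≈ 0.76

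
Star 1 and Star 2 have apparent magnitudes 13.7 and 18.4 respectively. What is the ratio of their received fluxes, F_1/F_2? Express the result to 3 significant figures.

F_1/F_2 ≈ 75.9

Magnitude difference = -4.7
Flux ratio = 10^(−0.4 Δm) = 10^(−0.4 × -4.7) = 10^1.880 = 75.86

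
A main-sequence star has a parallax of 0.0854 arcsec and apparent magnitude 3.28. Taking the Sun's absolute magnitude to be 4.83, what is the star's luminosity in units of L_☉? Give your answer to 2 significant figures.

L/L_☉ ≈ 5.7

d = 1/p = 1/0.0854″ = 11.71 pc
M = m − 5 log₁₀ d + 5 = 3.28 − 5·1.0685 + 5 = 2.937
M − M_☉ = 2.937 − 4.83 = -1.893
L/L_☉ = 10^(−0.4 × -1.893) = 5.716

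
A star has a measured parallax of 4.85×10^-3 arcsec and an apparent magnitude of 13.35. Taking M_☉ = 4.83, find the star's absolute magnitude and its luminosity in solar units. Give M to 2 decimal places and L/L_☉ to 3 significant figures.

d = 1/p = 1/4.85×10^-3″ = 206.2 pc
M = m − 5 log₁₀ d + 5 = 13.35 − 5·2.3143 + 5 = 6.779
M − M_☉ = 6.779 − 4.83 = 1.949
L/L_☉ = 10^(−0.4 × 1.949) = 0.1662

M ≈ 6.78; L/L_☉ ≈ 0.166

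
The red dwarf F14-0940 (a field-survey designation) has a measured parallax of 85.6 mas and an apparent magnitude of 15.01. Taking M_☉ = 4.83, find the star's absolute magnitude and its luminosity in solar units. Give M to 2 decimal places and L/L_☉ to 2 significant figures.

d = 1/p = 1000/85.6 mas = 11.68 pc
M = m − 5 log₁₀ d + 5 = 15.01 − 5·1.0675 + 5 = 14.672
M − M_☉ = 14.672 − 4.83 = 9.842
L/L_☉ = 10^(−0.4 × 9.842) = 1.156×10^-4

M ≈ 14.67; L/L_☉ ≈ 1.2×10^-4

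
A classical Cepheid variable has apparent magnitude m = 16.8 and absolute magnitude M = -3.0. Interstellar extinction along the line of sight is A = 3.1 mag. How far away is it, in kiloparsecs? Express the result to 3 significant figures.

m − M = 5 log₁₀(d/10 pc) + A  ⇒  16.8 − (-3.0) − 3.1 = 5 log₁₀(d/10)
16.700 = 5 log₁₀(d/10)
log₁₀ d = (m − M − A)/5 + 1 = 4.3400
d = 10^4.3400 = 21880 pc
= 21.88 kpc

d ≈ 21.9 kpc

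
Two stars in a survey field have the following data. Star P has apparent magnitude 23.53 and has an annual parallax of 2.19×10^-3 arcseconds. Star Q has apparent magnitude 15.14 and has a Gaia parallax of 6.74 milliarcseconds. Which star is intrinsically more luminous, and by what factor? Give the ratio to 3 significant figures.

Star P: d = 1/p = 1/2.19×10^-3″ = 456.6 pc
Star P: M = m − 5 log₁₀ d + 5 = 23.53 − 5·2.6596 + 5 = 15.232
Star Q: p = 6.74 mas = 6.74×10^-3″ → d = 1/p = 148.4 pc
Star Q: M = m − 5 log₁₀ d + 5 = 15.14 − 5·2.1713 + 5 = 9.283
ΔM = M_P − M_Q = 15.232 − (9.283) = 5.949; smaller M is more luminous → Star Q.
L ratio = 10^(0.4 |ΔM|) = 10^2.380 = 239.6

Star Q is more luminous, by a factor of 240.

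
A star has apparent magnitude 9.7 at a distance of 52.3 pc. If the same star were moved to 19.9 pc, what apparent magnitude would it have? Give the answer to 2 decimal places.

m ≈ 7.60

Flux ∝ 1/d², so Δm = 5 log₁₀(d₂/d₁) = 5 log₁₀(19.9/52.3) = -2.098
m₂ = m₁ + Δm = 9.7 + (-2.098) = 7.602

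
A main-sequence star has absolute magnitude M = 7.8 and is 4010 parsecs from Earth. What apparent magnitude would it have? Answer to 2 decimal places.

m ≈ 20.82

m = M + 5 log₁₀ d − 5 = 7.8 + 5·3.6031 − 5 = 20.816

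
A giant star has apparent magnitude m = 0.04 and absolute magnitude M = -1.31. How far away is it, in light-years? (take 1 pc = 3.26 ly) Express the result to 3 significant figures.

d ≈ 60.7 ly

Distance modulus: m − M = 0.04 − (-1.31) = 1.350
m − M = 5 log₁₀ d − 5
log₁₀ d = (m − M)/5 + 1 = 1.2700
d = 10^1.2700 = 18.62 pc
= 60.70 ly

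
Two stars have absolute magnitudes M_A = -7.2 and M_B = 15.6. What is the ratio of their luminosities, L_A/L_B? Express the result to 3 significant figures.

ΔM = M_A − M_B = -22.8
L_A/L_B = 10^(−0.4 ΔM) = 10^9.120 = 1.318×10^9

L_A/L_B ≈ 1.32×10^9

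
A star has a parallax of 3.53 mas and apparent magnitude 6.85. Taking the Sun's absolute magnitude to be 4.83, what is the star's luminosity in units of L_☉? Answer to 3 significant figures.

d = 1/p = 1000/3.53 mas = 283.3 pc
M = m − 5 log₁₀ d + 5 = 6.85 − 5·2.4522 + 5 = -0.411
M − M_☉ = -0.411 − 4.83 = -5.241
L/L_☉ = 10^(−0.4 × -5.241) = 124.9

L/L_☉ ≈ 125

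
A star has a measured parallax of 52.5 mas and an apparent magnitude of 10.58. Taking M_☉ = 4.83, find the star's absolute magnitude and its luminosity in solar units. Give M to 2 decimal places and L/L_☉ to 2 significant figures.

d = 1/p = 1000/52.5 mas = 19.05 pc
M = m − 5 log₁₀ d + 5 = 10.58 − 5·1.2798 + 5 = 9.181
M − M_☉ = 9.181 − 4.83 = 4.351
L/L_☉ = 10^(−0.4 × 4.351) = 0.01818

M ≈ 9.18; L/L_☉ ≈ 0.018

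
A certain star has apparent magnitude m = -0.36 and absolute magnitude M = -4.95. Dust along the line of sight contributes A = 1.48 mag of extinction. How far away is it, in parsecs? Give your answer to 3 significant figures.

d ≈ 41.9 pc

m − M = 5 log₁₀(d/10 pc) + A  ⇒  -0.36 − (-4.95) − 1.48 = 5 log₁₀(d/10)
3.110 = 5 log₁₀(d/10)
log₁₀ d = (m − M − A)/5 + 1 = 1.6220
d = 10^1.6220 = 41.88 pc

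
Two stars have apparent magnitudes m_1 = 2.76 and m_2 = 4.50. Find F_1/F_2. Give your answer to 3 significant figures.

F_1/F_2 ≈ 4.97

Δm = 2.76 − (4.50) = -1.74
Flux ratio = 10^(−0.4 Δm) = 10^(−0.4 × -1.74) = 10^0.696 = 4.966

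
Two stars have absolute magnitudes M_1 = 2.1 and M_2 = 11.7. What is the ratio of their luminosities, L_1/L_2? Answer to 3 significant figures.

L_1/L_2 ≈ 6920

ΔM = M_1 − M_2 = -9.6
L_1/L_2 = 10^(−0.4 ΔM) = 10^3.840 = 6918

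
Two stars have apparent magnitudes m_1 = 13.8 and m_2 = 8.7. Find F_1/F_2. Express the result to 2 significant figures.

F_1/F_2 ≈ 9.1×10^-3

Δm = 13.8 − (8.7) = 5.1
Flux ratio = 10^(−0.4 Δm) = 10^(−0.4 × 5.1) = 10^-2.040 = 9.120×10^-3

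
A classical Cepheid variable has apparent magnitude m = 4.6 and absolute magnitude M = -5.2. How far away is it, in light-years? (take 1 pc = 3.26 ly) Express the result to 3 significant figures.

d ≈ 2970 ly

μ = m − M = 9.800
m − M = 5 log₁₀ d − 5
log₁₀ d = (m − M)/5 + 1 = 2.9600
d = 10^2.9600 = 912.0 pc
= 2973 ly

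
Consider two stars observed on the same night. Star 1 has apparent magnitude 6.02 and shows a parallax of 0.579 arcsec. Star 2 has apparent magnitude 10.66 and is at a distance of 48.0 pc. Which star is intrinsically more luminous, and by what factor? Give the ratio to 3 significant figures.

Star 1: d = 1/p = 1/0.579″ = 1.727 pc
Star 1: M = m − 5 log₁₀ d + 5 = 6.02 − 5·0.2373 + 5 = 9.833
Star 2: M = m − 5 log₁₀ d + 5 = 10.66 − 5·1.6812 + 5 = 7.254
ΔM = M_1 − M_2 = 9.833 − (7.254) = 2.580; smaller M is more luminous → Star 2.
L ratio = 10^(0.4 |ΔM|) = 10^1.032 = 10.76

Star 2 is more luminous, by a factor of 10.8.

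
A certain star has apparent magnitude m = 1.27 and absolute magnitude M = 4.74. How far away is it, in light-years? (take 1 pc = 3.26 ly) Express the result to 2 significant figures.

Distance modulus: m − M = 1.27 − (4.74) = -3.470
m − M = 5 log₁₀ d − 5
log₁₀ d = (m − M)/5 + 1 = 0.3060
d = 10^0.3060 = 2.023 pc
= 6.595 ly

d ≈ 6.6 ly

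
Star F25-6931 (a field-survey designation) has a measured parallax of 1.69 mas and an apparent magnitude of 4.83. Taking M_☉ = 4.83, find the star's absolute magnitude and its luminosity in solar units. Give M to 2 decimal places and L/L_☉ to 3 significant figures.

M ≈ -4.03; L/L_☉ ≈ 3500

d = 1/p = 1000/1.69 mas = 591.7 pc
M = m − 5 log₁₀ d + 5 = 4.83 − 5·2.7721 + 5 = -4.031
M − M_☉ = -4.031 − 4.83 = -8.861
L/L_☉ = 10^(−0.4 × -8.861) = 3501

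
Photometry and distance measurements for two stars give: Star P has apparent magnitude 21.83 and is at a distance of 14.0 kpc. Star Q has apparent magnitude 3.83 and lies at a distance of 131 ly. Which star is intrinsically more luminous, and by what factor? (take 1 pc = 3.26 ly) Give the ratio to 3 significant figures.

Star Q is more luminous, by a factor of 131.

Star P: d = 14.0 kpc = 14000 pc
Star P: M = m − 5 log₁₀ d + 5 = 21.83 − 5·4.1461 + 5 = 6.099
Star Q: d = 131 ly / 3.26 = 40.18 pc
Star Q: M = m − 5 log₁₀ d + 5 = 3.83 − 5·1.6041 + 5 = 0.810
ΔM = M_P − M_Q = 6.099 − (0.810) = 5.290; smaller M is more luminous → Star Q.
L ratio = 10^(0.4 |ΔM|) = 10^2.116 = 130.6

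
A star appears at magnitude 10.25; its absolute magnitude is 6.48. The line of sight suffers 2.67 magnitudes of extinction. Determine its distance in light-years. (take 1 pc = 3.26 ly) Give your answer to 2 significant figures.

d ≈ 54 ly

m − M = 5 log₁₀(d/10 pc) + A  ⇒  10.25 − (6.48) − 2.67 = 5 log₁₀(d/10)
1.100 = 5 log₁₀(d/10)
log₁₀ d = (m − M − A)/5 + 1 = 1.2200
d = 10^1.2200 = 16.60 pc
= 54.10 ly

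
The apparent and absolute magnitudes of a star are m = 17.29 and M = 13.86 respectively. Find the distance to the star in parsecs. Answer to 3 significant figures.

d ≈ 48.5 pc

Distance modulus: m − M = 17.29 − (13.86) = 3.430
m − M = 5 log₁₀ d − 5
log₁₀ d = (m − M)/5 + 1 = 1.6860
d = 10^1.6860 = 48.53 pc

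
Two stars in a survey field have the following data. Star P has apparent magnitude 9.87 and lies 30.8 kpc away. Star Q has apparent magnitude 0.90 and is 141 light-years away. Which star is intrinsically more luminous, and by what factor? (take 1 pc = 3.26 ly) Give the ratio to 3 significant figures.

Star P: d = 30.8 kpc = 30800 pc
Star P: M = m − 5 log₁₀ d + 5 = 9.87 − 5·4.4886 + 5 = -7.573
Star Q: d = 141 ly / 3.26 = 43.25 pc
Star Q: M = m − 5 log₁₀ d + 5 = 0.90 − 5·1.6360 + 5 = -2.280
ΔM = M_P − M_Q = -7.573 − (-2.280) = -5.293; smaller M is more luminous → Star P.
L ratio = 10^(0.4 |ΔM|) = 10^2.117 = 130.9

Star P is more luminous, by a factor of 131.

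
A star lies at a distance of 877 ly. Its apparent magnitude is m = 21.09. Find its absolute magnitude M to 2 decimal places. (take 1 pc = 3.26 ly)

M ≈ 13.94

d = 877 ly / 3.26 = 269.0 pc
5 log₁₀(d/10 pc) = 5 log₁₀(269.0) − 5 = 7.149
M = m − 5 log₁₀(d/10) = 21.09 − 7.149 = 13.941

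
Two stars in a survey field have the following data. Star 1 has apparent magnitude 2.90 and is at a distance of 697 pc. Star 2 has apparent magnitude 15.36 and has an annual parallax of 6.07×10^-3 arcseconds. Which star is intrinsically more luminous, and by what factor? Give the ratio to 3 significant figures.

Star 1 is more luminous, by a factor of 1.73×10^6.

Star 1: M = m − 5 log₁₀ d + 5 = 2.90 − 5·2.8432 + 5 = -6.316
Star 2: d = 1/p = 1/6.07×10^-3″ = 164.7 pc
Star 2: M = m − 5 log₁₀ d + 5 = 15.36 − 5·2.2168 + 5 = 9.276
ΔM = M_1 − M_2 = -6.316 − (9.276) = -15.592; smaller M is more luminous → Star 1.
L ratio = 10^(0.4 |ΔM|) = 10^6.237 = 1.725×10^6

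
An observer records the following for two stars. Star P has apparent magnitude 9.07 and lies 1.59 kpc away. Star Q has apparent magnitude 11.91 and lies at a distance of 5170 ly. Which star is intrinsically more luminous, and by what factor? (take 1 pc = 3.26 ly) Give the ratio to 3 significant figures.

Star P: d = 1.59 kpc = 1590 pc
Star P: M = m − 5 log₁₀ d + 5 = 9.07 − 5·3.2014 + 5 = -1.937
Star Q: d = 5170 ly / 3.26 = 1586 pc
Star Q: M = m − 5 log₁₀ d + 5 = 11.91 − 5·3.2003 + 5 = 0.909
ΔM = M_P − M_Q = -1.937 − (0.909) = -2.846; smaller M is more luminous → Star P.
L ratio = 10^(0.4 |ΔM|) = 10^1.138 = 13.75

Star P is more luminous, by a factor of 13.7.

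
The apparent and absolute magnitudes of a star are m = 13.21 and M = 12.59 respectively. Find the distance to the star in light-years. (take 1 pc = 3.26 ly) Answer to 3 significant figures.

d ≈ 43.4 ly

Distance modulus: m − M = 13.21 − (12.59) = 0.620
m − M = 5 log₁₀ d − 5
log₁₀ d = (m − M)/5 + 1 = 1.1240
d = 10^1.1240 = 13.30 pc
= 43.37 ly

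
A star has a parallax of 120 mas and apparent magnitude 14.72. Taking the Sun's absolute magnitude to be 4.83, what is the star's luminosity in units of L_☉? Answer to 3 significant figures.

L/L_☉ ≈ 7.68×10^-5

d = 1/p = 1000/120 mas = 8.333 pc
M = m − 5 log₁₀ d + 5 = 14.72 − 5·0.9208 + 5 = 15.116
M − M_☉ = 15.116 − 4.83 = 10.286
L/L_☉ = 10^(−0.4 × 10.286) = 7.685×10^-5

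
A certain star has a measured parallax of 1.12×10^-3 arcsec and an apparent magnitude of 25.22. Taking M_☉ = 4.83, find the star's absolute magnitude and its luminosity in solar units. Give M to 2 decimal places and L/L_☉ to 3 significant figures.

M ≈ 15.47; L/L_☉ ≈ 5.57×10^-5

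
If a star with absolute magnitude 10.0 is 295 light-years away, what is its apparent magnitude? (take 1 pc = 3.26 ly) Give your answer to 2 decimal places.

m ≈ 14.78

d = 295 ly / 3.26 = 90.49 pc
m = M + 5 log₁₀ d − 5 = 10.0 + 5·1.9566 − 5 = 14.783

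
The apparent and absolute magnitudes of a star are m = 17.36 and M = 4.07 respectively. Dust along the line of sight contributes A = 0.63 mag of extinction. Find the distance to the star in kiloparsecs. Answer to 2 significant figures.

d ≈ 3.4 kpc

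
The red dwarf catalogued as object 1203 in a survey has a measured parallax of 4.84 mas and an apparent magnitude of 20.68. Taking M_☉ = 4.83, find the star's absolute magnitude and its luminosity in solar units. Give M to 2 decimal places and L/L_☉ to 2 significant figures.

M ≈ 14.10; L/L_☉ ≈ 2.0×10^-4

d = 1/p = 1000/4.84 mas = 206.6 pc
M = m − 5 log₁₀ d + 5 = 20.68 − 5·2.3152 + 5 = 14.104
M − M_☉ = 14.104 − 4.83 = 9.274
L/L_☉ = 10^(−0.4 × 9.274) = 1.951×10^-4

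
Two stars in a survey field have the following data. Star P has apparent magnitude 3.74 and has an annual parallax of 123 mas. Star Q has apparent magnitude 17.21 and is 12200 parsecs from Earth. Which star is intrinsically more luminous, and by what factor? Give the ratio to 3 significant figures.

Star P: p = 123 mas = 0.123″ → d = 1/p = 8.130 pc
Star P: M = m − 5 log₁₀ d + 5 = 3.74 − 5·0.9101 + 5 = 4.190
Star Q: M = m − 5 log₁₀ d + 5 = 17.21 − 5·4.0864 + 5 = 1.778
ΔM = M_P − M_Q = 4.190 − (1.778) = 2.411; smaller M is more luminous → Star Q.
L ratio = 10^(0.4 |ΔM|) = 10^0.965 = 9.216

Star Q is more luminous, by a factor of 9.22.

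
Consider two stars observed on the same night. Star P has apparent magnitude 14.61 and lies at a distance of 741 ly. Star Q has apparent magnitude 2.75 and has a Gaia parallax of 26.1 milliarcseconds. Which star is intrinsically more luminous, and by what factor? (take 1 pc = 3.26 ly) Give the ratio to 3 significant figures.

Star Q is more luminous, by a factor of 1580.

Star P: d = 741 ly / 3.26 = 227.3 pc
Star P: M = m − 5 log₁₀ d + 5 = 14.61 − 5·2.3566 + 5 = 7.827
Star Q: p = 26.1 mas = 0.0261″ → d = 1/p = 38.31 pc
Star Q: M = m − 5 log₁₀ d + 5 = 2.75 − 5·1.5834 + 5 = -0.167
ΔM = M_P − M_Q = 7.827 − (-0.167) = 7.994; smaller M is more luminous → Star Q.
L ratio = 10^(0.4 |ΔM|) = 10^3.198 = 1576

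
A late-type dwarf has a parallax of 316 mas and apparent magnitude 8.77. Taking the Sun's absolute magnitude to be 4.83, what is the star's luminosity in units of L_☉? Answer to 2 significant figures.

d = 1/p = 1000/316 mas = 3.165 pc
M = m − 5 log₁₀ d + 5 = 8.77 − 5·0.5003 + 5 = 11.268
M − M_☉ = 11.268 − 4.83 = 6.438
L/L_☉ = 10^(−0.4 × 6.438) = 2.658×10^-3

L/L_☉ ≈ 2.7×10^-3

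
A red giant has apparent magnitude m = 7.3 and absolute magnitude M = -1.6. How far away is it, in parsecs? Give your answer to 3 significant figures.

d ≈ 603 pc

Distance modulus: m − M = 7.3 − (-1.6) = 8.900
m − M = 5 log₁₀ d − 5
log₁₀ d = (m − M)/5 + 1 = 2.7800
d = 10^2.7800 = 602.6 pc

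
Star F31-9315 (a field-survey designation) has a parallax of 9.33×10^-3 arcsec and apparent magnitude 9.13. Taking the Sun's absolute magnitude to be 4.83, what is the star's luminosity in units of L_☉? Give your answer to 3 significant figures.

L/L_☉ ≈ 2.19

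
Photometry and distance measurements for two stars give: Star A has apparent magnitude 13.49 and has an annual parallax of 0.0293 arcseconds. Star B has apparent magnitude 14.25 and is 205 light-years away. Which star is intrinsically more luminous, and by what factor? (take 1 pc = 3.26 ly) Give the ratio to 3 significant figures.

Star B is more luminous, by a factor of 1.69.

Star A: d = 1/p = 1/0.0293″ = 34.13 pc
Star A: M = m − 5 log₁₀ d + 5 = 13.49 − 5·1.5331 + 5 = 10.824
Star B: d = 205 ly / 3.26 = 62.88 pc
Star B: M = m − 5 log₁₀ d + 5 = 14.25 − 5·1.7985 + 5 = 10.257
ΔM = M_A − M_B = 10.824 − (10.257) = 0.567; smaller M is more luminous → Star B.
L ratio = 10^(0.4 |ΔM|) = 10^0.227 = 1.686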